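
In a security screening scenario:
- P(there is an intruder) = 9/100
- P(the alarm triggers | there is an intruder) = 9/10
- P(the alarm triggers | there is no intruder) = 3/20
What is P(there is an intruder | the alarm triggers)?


Using Bayes' theorem:
P(A|B) = P(B|A)·P(A) / P(B)

P(the alarm triggers) = 9/10 × 9/100 + 3/20 × 91/100
= 81/1000 + 273/2000 = 87/400

P(there is an intruder|the alarm triggers) = (81/1000) / (87/400) = 54/145

P(there is an intruder|the alarm triggers) = 54/145 ≈ 37.24%


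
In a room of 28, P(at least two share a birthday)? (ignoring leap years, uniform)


P(all different) = Π(365-i)/365 for i=0..27
= 0.345539
P(match) = 1 - 0.345539 = 0.654461

P ≈ 0.6545 ≈ 65.45%


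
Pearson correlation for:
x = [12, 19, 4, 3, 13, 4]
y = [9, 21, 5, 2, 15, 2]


n=6, Σx=55, Σy=54, Σxy=736, Σx²=715, Σy²=780
r = (6×736 - 55×54)/√((6×715 - 55²)(6×780 - 54²))
= 1446/√(1265×1764) = 1446/√2231460 ≈ 1446/1493.8072 ≈ 0.9680

r ≈ 0.9680


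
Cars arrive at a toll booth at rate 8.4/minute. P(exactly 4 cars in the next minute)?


Poisson(λ=8.4): P(X=4) = e^(-λ)×λ^k/k!
= e^(-8.4) × 8.4^4 / 4!
≈ 0.0002248673242 × 4978.7136 / 24 ≈ 0.046648

P(X=4) ≈ 0.046648 ≈ 4.66%


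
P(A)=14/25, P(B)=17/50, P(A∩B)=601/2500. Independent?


P(A)×P(B) = 119/625
P(A∩B) = 601/2500
Not equal → NOT independent

No, not independent


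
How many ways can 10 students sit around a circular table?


Circular arrangements of 10 distinct objects: fix one position to break rotational symmetry.
(n-1)! = 9! = 362880

362880


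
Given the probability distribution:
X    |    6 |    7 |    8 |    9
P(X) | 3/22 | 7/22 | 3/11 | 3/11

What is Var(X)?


E[X] = 169/22
E[X²] = 1321/22
Var(X) = E[X²] - (E[X])² = 1321/22 - 28561/484 = 501/484

Var(X) = 501/484 ≈ 1.0351


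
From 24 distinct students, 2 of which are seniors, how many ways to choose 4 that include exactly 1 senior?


Choose 1 of the 2 seniors and 3 of the other 22 students:
C(2,1)×C(22,3) = 2×1540 = 3080

3080


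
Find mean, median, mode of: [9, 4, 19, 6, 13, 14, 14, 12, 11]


Sorted: [4, 6, 9, 11, 12, 13, 14, 14, 19]
Mean = 102/9 = 34/3
Median = 12
Freq: {9: 1, 4: 1, 19: 1, 6: 1, 13: 1, 14: 2, 12: 1, 11: 1}
Mode: [14]

Mean=34/3, Median=12, Mode=14


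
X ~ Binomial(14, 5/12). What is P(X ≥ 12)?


P(X ≥ 12) = Σ P(X=i) for i=12..14
P(X=12) = 1088623046875/1283918464548864
P(X=13) = 59814453125/641959232274432
P(X=14) = 6103515625/1283918464548864
Sum = 202392578125/213986410758144

P(X ≥ 12) = 202392578125/213986410758144 ≈ 0.09%


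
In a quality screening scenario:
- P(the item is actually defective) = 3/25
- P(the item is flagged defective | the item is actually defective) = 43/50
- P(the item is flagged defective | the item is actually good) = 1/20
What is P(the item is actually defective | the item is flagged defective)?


Using Bayes' theorem:
P(A|B) = P(B|A)·P(A) / P(B)

P(the item is flagged defective) = 43/50 × 3/25 + 1/20 × 22/25
= 129/1250 + 11/250 = 92/625

P(the item is actually defective|the item is flagged defective) = (129/1250) / (92/625) = 129/184

P(the item is actually defective|the item is flagged defective) = 129/184 ≈ 70.11%


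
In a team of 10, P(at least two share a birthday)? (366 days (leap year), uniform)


P(all different) = Π(366-i)/366 for i=0..9
= 0.883355
P(match) = 1 - 0.883355 = 0.116645

P ≈ 0.1166 ≈ 11.66%


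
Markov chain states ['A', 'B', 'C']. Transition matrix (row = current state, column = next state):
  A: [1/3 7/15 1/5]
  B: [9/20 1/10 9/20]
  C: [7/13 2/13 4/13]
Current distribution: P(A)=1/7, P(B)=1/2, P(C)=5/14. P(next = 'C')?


P(next=C) = Σᵢ P(now=i)×P(i→C)
= 1/7×1/5 + 1/2×9/20 + 5/14×4/13
= 1/35 + 9/40 + 10/91 = 189/520

P = 189/520 ≈ 0.3635


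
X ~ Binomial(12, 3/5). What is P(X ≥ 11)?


P(X ≥ 11) = Σ P(X=i) for i=11..12
P(X=11) = 4251528/244140625
P(X=12) = 531441/244140625
Sum = 4782969/244140625

P(X ≥ 11) = 4782969/244140625 ≈ 1.96%


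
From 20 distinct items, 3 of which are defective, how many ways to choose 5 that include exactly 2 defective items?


Choose 2 of the 3 defective items and 3 of the other 17 items:
C(3,2)×C(17,3) = 3×680 = 2040

2040


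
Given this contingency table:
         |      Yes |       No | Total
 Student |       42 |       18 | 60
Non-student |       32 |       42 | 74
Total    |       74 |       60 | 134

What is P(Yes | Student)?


P(Yes | Student) = 42/(42+18) = 42/60 = 7/10

P(Yes|Student) = 7/10 ≈ 70.00%


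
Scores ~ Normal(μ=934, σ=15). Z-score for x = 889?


z = (x - μ)/σ = (889 - 934)/15 = -3.0

z = -3.0


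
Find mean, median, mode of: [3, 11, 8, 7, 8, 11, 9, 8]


Sorted: [3, 7, 8, 8, 8, 9, 11, 11]
Mean = 65/8
Median = 8
Freq: {3: 1, 11: 2, 8: 3, 7: 1, 9: 1}
Mode: [8]

Mean=65/8, Median=8, Mode=8


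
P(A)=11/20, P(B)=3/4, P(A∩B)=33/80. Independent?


P(A)×P(B) = 33/80
P(A∩B) = 33/80
Equal ✓ → Independent

Yes, independent


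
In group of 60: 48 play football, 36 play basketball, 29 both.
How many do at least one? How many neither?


|A∪B| = 48+36-29 = 55
Neither = 60-55 = 5

At least one: 55; Neither: 5


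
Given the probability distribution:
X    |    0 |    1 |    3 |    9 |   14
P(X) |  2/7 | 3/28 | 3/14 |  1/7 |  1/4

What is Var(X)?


E[X] = 155/28
E[X²] = 1753/28
Var(X) = E[X²] - (E[X])² = 1753/28 - 24025/784 = 25059/784

Var(X) = 25059/784 ≈ 31.9630


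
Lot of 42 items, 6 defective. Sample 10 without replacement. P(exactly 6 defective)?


Hypergeometric: C(6,6)×C(36,4)/C(42,10)
= 1×58905/1471442973 = 15/374699

P(X=6) = 15/374699 ≈ 0.00%


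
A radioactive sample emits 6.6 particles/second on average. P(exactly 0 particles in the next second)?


Poisson(λ=6.6): P(X=0) = e^(-λ)×λ^k/k!
= e^(-6.6) × 6.6^0 / 0!
≈ 0.001360368038 × 1 / 1 ≈ 0.001360

P(X=0) ≈ 0.001360 ≈ 0.14%


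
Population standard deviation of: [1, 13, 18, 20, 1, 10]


Mean = 63/6 = 21/2
  (1-21/2)²=361/4
  (13-21/2)²=25/4
  (18-21/2)²=225/4
  (20-21/2)²=361/4
  (1-21/2)²=361/4
  (10-21/2)²=1/4
Σ(x-μ)² = 667/2
σ² = (667/2)/6 = 667/12

σ = √(667/12) ≈ 7.4554


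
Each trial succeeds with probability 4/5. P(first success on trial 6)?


Geometric: P(X=6) = (1-p)^(k-1)×p = (1/5)^5×4/5 = 4/15625

P(X=6) = 4/15625 ≈ 0.03%


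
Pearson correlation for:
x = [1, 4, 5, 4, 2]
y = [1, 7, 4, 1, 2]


n=5, Σx=16, Σy=15, Σxy=57, Σx²=62, Σy²=71
r = (5×57 - 16×15)/√((5×62 - 16²)(5×71 - 15²))
= 45/√(54×130) = 45/√7020 ≈ 45/83.7854 ≈ 0.5371

r ≈ 0.5371


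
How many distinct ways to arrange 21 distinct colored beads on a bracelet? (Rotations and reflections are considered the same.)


Free circular arrangements: rotations and reflections both identified.
(n-1)!/2 = 20!/2 = 2432902008176640000/2 = 1216451004088320000

1216451004088320000


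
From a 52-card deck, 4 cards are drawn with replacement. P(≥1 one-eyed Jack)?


P(not a one-eyed Jack) = 50/52 = 25/26
P(none in 4 draws) = (25/26)^4 = 390625/456976
P(≥1 one-eyed Jack) = 1 - 390625/456976 = 66351/456976

P = 66351/456976 ≈ 14.52%


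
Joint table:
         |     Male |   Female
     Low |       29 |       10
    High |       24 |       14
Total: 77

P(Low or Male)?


P(Low∨Male) = P(Low) + P(Male) - P(Low∧Male)
= (39 + 53 - 29)/77 = 63/77 = 9/11

P = 9/11 ≈ 81.82%


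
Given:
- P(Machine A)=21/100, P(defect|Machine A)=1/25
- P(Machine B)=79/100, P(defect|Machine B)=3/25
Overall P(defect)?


P(B) = Σ P(B|Aᵢ)×P(Aᵢ)
  1/25×21/100 = 21/2500
  3/25×79/100 = 237/2500
Sum = 129/1250

P(defect) = 129/1250 ≈ 10.32%


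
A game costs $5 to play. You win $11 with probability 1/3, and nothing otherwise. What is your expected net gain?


E[gain] = (11-5)×1/3 + (-5)×2/3
= 2 - 10/3 = -4/3

Expected net gain = $-4/3 ≈ $-1.33


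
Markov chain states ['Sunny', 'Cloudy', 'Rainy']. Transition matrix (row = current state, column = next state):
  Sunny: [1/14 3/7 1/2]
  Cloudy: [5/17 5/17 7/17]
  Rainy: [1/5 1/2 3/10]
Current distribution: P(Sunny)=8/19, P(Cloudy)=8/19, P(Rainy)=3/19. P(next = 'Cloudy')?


P(next=Cloudy) = Σᵢ P(now=i)×P(i→Cloudy)
= 8/19×3/7 + 8/19×5/17 + 3/19×1/2
= 24/133 + 40/323 + 3/38 = 1733/4522

P = 1733/4522 ≈ 0.3832


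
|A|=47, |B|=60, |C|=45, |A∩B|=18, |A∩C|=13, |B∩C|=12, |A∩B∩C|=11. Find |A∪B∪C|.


|A∪B∪C| = 47+60+45-18-13-12+11 = 120

|A∪B∪C| = 120


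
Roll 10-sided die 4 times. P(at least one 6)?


P(no 6)^4 = (9/10)^4 = 6561/10000
P(≥1) = 1 - 6561/10000 = 3439/10000

P = 3439/10000 ≈ 34.39%


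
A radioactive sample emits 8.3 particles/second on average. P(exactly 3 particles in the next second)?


Poisson(λ=8.3): P(X=3) = e^(-λ)×λ^k/k!
= e^(-8.3) × 8.3^3 / 3!
≈ 0.0002485168271 × 571.787 / 6 ≈ 0.023683

P(X=3) ≈ 0.023683 ≈ 2.37%


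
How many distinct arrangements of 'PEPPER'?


Letters: 6, freq: {'P': 3, 'E': 2, 'R': 1}
6!/(3!×2!×1!) = 720/12 = 60

60


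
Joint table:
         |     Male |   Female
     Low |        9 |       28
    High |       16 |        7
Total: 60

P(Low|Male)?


P(Low|Male) = 9/(9+16) = 9/25

P = 9/25 ≈ 36.00%


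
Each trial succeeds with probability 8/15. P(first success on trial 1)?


Geometric: P(X=1) = (1-p)^(k-1)×p = (7/15)^0×8/15 = 8/15

P(X=1) = 8/15 ≈ 53.33%


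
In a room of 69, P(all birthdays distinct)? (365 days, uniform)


P(all different) = Π(365-i)/365 for i=0..68
= (365/365)×(364/365)×...×(297/365)
= 0.001036

P ≈ 0.0010 ≈ 0.10%


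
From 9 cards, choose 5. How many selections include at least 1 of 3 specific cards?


Complement: C(9,5) - C(6,5) = 126 - 6 = 120

120


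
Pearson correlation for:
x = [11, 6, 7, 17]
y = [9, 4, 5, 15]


n=4, Σx=41, Σy=33, Σxy=413, Σx²=495, Σy²=347
r = (4×413 - 41×33)/√((4×495 - 41²)(4×347 - 33²))
= 299/√(299×299) = 299/√89401 ≈ 299/299.0000 ≈ 1.0000

r ≈ 1.0000


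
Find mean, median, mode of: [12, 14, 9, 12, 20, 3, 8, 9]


Sorted: [3, 8, 9, 9, 12, 12, 14, 20]
Mean = 87/8
Median = 21/2
Freq: {12: 2, 14: 1, 9: 2, 20: 1, 3: 1, 8: 1}
Mode: [9, 12]

Mean=87/8, Median=21/2, Mode=[9, 12]


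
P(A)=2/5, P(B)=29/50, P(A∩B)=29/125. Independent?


P(A)×P(B) = 29/125
P(A∩B) = 29/125
Equal ✓ → Independent

Yes, independent


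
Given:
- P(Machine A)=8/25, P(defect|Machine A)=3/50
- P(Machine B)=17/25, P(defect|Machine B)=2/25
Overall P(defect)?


P(B) = Σ P(B|Aᵢ)×P(Aᵢ)
  3/50×8/25 = 12/625
  2/25×17/25 = 34/625
Sum = 46/625

P(defect) = 46/625 ≈ 7.36%


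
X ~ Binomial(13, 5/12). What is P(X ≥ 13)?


P(X ≥ 13) = Σ P(X=i) for i=13..13
P(X=13) = 1220703125/106993205379072
Sum = 1220703125/106993205379072

P(X ≥ 13) = 1220703125/106993205379072 ≈ 0.00%


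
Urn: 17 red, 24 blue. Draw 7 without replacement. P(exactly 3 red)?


Hypergeometric: C(17,3)×C(24,4)/C(41,7)
= 680×10626/22481940 = 120428/374699

P(X=3) = 120428/374699 ≈ 32.14%


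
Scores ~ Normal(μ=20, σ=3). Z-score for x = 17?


z = (x - μ)/σ = (17 - 20)/3 = -1.0

z = -1.0


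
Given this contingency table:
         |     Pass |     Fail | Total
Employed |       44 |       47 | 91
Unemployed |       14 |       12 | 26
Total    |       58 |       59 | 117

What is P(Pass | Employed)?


P(Pass | Employed) = 44/(44+47) = 44/91

P(Pass|Employed) = 44/91 ≈ 48.35%


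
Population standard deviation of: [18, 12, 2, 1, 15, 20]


Mean = 68/6 = 34/3
  (18-34/3)²=400/9
  (12-34/3)²=4/9
  (2-34/3)²=784/9
  (1-34/3)²=961/9
  (15-34/3)²=121/9
  (20-34/3)²=676/9
Σ(x-μ)² = 982/3
σ² = (982/3)/6 = 491/9

σ = √(491/9) ≈ 7.3862


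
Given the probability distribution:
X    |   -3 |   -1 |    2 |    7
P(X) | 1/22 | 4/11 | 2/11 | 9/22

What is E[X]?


E[X] = Σ x·P(X=x)
= (-3)×(1/22) + (-1)×(4/11) + (2)×(2/11) + (7)×(9/22)
= 30/11

E[X] = 30/11


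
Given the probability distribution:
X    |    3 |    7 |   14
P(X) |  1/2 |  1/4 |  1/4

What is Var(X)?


E[X] = 27/4
E[X²] = 263/4
Var(X) = E[X²] - (E[X])² = 263/4 - 729/16 = 323/16

Var(X) = 323/16 ≈ 20.1875


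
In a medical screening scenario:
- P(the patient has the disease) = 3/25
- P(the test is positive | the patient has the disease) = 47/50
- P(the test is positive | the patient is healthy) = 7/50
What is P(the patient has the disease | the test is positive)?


Using Bayes' theorem:
P(A|B) = P(B|A)·P(A) / P(B)

P(the test is positive) = 47/50 × 3/25 + 7/50 × 22/25
= 141/1250 + 77/625 = 59/250

P(the patient has the disease|the test is positive) = (141/1250) / (59/250) = 141/295

P(the patient has the disease|the test is positive) = 141/295 ≈ 47.80%


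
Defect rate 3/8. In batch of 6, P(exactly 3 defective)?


Binomial: P(X=3) = C(6,3)×p^3×(1-p)^3
= 20 × 27/512 × 125/512 = 16875/65536

P(X=3) = 16875/65536 ≈ 25.75%


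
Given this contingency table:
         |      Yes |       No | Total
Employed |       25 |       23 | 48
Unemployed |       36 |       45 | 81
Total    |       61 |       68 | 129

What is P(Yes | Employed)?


P(Yes | Employed) = 25/(25+23) = 25/48

P(Yes|Employed) = 25/48 ≈ 52.08%


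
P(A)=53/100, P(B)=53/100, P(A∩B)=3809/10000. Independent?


P(A)×P(B) = 2809/10000
P(A∩B) = 3809/10000
Not equal → NOT independent

No, not independent


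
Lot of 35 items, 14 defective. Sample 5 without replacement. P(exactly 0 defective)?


Hypergeometric: C(14,0)×C(21,5)/C(35,5)
= 1×20349/324632 = 171/2728

P(X=0) = 171/2728 ≈ 6.27%


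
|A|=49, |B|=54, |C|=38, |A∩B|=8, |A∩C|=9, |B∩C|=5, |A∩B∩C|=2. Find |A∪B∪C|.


|A∪B∪C| = 49+54+38-8-9-5+2 = 121

|A∪B∪C| = 121


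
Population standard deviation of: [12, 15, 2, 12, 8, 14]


Mean = 63/6 = 21/2
  (12-21/2)²=9/4
  (15-21/2)²=81/4
  (2-21/2)²=289/4
  (12-21/2)²=9/4
  (8-21/2)²=25/4
  (14-21/2)²=49/4
Σ(x-μ)² = 231/2
σ² = (231/2)/6 = 77/4

σ = √(77/4) ≈ 4.3875


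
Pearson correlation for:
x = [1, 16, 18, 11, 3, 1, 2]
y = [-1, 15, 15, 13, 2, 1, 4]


n=7, Σx=52, Σy=49, Σxy=667, Σx²=716, Σy²=641
r = (7×667 - 52×49)/√((7×716 - 52²)(7×641 - 49²))
= 2121/√(2308×2086) = 2121/√4814488 ≈ 2121/2194.1942 ≈ 0.9666

r ≈ 0.9666


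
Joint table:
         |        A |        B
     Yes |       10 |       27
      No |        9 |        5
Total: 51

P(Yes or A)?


P(Yes∨A) = P(Yes) + P(A) - P(Yes∧A)
= (37 + 19 - 10)/51 = 46/51

P = 46/51 ≈ 90.20%


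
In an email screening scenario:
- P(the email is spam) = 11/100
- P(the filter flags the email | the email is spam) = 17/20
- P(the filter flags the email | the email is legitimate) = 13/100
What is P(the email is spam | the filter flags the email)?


Using Bayes' theorem:
P(A|B) = P(B|A)·P(A) / P(B)

P(the filter flags the email) = 17/20 × 11/100 + 13/100 × 89/100
= 187/2000 + 1157/10000 = 523/2500

P(the email is spam|the filter flags the email) = (187/2000) / (523/2500) = 935/2092

P(the email is spam|the filter flags the email) = 935/2092 ≈ 44.69%


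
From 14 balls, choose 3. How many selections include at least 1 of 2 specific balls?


Complement: C(14,3) - C(12,3) = 364 - 220 = 144

144


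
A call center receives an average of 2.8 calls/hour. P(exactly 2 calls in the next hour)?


Poisson(λ=2.8): P(X=2) = e^(-λ)×λ^k/k!
= e^(-2.8) × 2.8^2 / 2!
≈ 0.06081006263 × 7.84 / 2 ≈ 0.238375

P(X=2) ≈ 0.238375 ≈ 23.84%


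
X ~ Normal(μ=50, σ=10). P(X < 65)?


z = (65-50)/10 = 1.5
P(Z < 1.5) = 0.9332

P(X < 65) ≈ 0.9332


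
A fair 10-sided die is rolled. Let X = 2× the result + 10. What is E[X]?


E[die] = (1+10)/2 = 11/2
E[X] = 2×11/2 + 10 = 21

E[X] = 21


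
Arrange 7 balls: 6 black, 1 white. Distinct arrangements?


7!/(6!×1!) = 7

7


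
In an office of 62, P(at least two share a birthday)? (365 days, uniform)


P(all different) = Π(365-i)/365 for i=0..61
= 0.004090
P(match) = 1 - 0.004090 = 0.995910

P ≈ 0.9959 ≈ 99.59%


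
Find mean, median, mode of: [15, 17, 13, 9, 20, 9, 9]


Sorted: [9, 9, 9, 13, 15, 17, 20]
Mean = 92/7
Median = 13
Freq: {15: 1, 17: 1, 13: 1, 9: 3, 20: 1}
Mode: [9]

Mean=92/7, Median=13, Mode=9


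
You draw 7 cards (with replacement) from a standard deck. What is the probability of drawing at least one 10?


P(not a 10) = 48/52 = 12/13
P(none in 7 draws) = (12/13)^7 = 35831808/62748517
P(≥1 10) = 1 - 35831808/62748517 = 26916709/62748517

P = 26916709/62748517 ≈ 42.90%


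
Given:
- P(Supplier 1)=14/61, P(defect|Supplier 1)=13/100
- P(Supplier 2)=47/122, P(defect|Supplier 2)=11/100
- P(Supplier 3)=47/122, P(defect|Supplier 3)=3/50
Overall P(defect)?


P(B) = Σ P(B|Aᵢ)×P(Aᵢ)
  13/100×14/61 = 91/3050
  11/100×47/122 = 517/12200
  3/50×47/122 = 141/6100
Sum = 1163/12200

P(defect) = 1163/12200 ≈ 9.53%


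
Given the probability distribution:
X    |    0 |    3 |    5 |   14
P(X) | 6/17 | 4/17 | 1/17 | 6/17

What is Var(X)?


E[X] = 101/17
E[X²] = 1237/17
Var(X) = E[X²] - (E[X])² = 1237/17 - 10201/289 = 10828/289

Var(X) = 10828/289 ≈ 37.4671


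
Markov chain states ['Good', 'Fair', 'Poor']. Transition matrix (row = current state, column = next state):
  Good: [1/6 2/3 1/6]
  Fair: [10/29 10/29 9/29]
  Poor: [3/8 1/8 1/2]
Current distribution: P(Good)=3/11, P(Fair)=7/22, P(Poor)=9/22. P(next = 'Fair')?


P(next=Fair) = Σᵢ P(now=i)×P(i→Fair)
= 3/11×2/3 + 7/22×10/29 + 9/22×1/8
= 2/11 + 35/319 + 9/176 = 159/464

P = 159/464 ≈ 0.3427


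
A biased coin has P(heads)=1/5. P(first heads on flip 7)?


Geometric: P(X=7) = (1-p)^(k-1)×p = (4/5)^6×1/5 = 4096/78125

P(X=7) = 4096/78125 ≈ 5.24%


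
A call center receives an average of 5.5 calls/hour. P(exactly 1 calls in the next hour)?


Poisson(λ=5.5): P(X=1) = e^(-λ)×λ^k/k!
= e^(-5.5) × 5.5^1 / 1!
≈ 0.004086771438 × 5.5 / 1 ≈ 0.022477

P(X=1) ≈ 0.022477 ≈ 2.25%


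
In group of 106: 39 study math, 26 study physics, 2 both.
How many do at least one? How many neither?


|A∪B| = 39+26-2 = 63
Neither = 106-63 = 43

At least one: 63; Neither: 43


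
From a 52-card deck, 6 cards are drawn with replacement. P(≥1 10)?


P(not a 10) = 48/52 = 12/13
P(none in 6 draws) = (12/13)^6 = 2985984/4826809
P(≥1 10) = 1 - 2985984/4826809 = 1840825/4826809

P = 1840825/4826809 ≈ 38.14%


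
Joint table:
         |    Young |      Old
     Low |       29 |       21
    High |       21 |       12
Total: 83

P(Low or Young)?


P(Low∨Young) = P(Low) + P(Young) - P(Low∧Young)
= (50 + 50 - 29)/83 = 71/83

P = 71/83 ≈ 85.54%


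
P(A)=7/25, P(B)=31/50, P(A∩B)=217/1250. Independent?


P(A)×P(B) = 217/1250
P(A∩B) = 217/1250
Equal ✓ → Independent

Yes, independent


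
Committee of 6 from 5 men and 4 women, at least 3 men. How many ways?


Count by #men:
  3M,3W: C(5,3)×C(4,3)=40
  4M,2W: C(5,4)×C(4,2)=30
  5M,1W: C(5,5)×C(4,1)=4
Total = 74

74


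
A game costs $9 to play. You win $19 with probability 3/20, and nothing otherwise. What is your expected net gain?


E[gain] = (19-9)×3/20 + (-9)×17/20
= 3/2 - 153/20 = -123/20

Expected net gain = $-123/20 ≈ $-6.15


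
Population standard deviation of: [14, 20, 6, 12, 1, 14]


Mean = 67/6
  (14-67/6)²=289/36
  (20-67/6)²=2809/36
  (6-67/6)²=961/36
  (12-67/6)²=25/36
  (1-67/6)²=3721/36
  (14-67/6)²=289/36
Σ(x-μ)² = 1349/6
σ² = (1349/6)/6 = 1349/36

σ = √(1349/36) ≈ 6.1215


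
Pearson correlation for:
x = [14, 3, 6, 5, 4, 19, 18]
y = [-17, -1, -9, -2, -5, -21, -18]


n=7, Σx=69, Σy=-73, Σxy=-1048, Σx²=967, Σy²=1165
r = (7×(-1048) - 69×(-73))/√((7×967 - 69²)(7×1165 - (-73)²))
= -2299/√(2008×2826) = -2299/√5674608 ≈ -2299/2382.1436 ≈ -0.9651

r ≈ -0.9651


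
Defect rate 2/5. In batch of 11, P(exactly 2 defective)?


Binomial: P(X=2) = C(11,2)×p^2×(1-p)^9
= 55 × 4/25 × 19683/1953125 = 866052/9765625

P(X=2) = 866052/9765625 ≈ 8.87%


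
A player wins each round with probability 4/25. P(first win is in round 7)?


Geometric: P(X=7) = (1-p)^(k-1)×p = (21/25)^6×4/25 = 343064484/6103515625

P(X=7) = 343064484/6103515625 ≈ 5.62%


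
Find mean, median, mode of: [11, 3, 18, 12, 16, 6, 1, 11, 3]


Sorted: [1, 3, 3, 6, 11, 11, 12, 16, 18]
Mean = 81/9 = 9
Median = 11
Freq: {11: 2, 3: 2, 18: 1, 12: 1, 16: 1, 6: 1, 1: 1}
Mode: [3, 11]

Mean=9, Median=11, Mode=[3, 11]


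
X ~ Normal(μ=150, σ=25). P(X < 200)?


z = (200-150)/25 = 2.0
P(Z < 2.0) = 0.9772

P(X < 200) ≈ 0.9772


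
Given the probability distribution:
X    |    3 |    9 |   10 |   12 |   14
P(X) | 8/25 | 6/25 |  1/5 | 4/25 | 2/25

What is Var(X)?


E[X] = 204/25
E[X²] = 2026/25
Var(X) = E[X²] - (E[X])² = 2026/25 - 41616/625 = 9034/625

Var(X) = 9034/625 ≈ 14.4544


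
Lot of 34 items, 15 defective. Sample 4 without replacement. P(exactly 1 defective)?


Hypergeometric: C(15,1)×C(19,3)/C(34,4)
= 15×969/46376 = 855/2728

P(X=1) = 855/2728 ≈ 31.34%


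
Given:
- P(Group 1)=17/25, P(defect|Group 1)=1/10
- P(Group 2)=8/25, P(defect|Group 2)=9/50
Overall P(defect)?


P(B) = Σ P(B|Aᵢ)×P(Aᵢ)
  1/10×17/25 = 17/250
  9/50×8/25 = 36/625
Sum = 157/1250

P(defect) = 157/1250 ≈ 12.56%


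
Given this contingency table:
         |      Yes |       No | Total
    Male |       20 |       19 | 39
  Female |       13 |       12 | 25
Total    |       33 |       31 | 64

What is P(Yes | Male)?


P(Yes | Male) = 20/(20+19) = 20/39

P(Yes|Male) = 20/39 ≈ 51.28%


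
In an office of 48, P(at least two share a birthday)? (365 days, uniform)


P(all different) = Π(365-i)/365 for i=0..47
= 0.039402
P(match) = 1 - 0.039402 = 0.960598

P ≈ 0.9606 ≈ 96.06%


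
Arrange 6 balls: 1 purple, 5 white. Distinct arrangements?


6!/(1!×5!) = 6

6


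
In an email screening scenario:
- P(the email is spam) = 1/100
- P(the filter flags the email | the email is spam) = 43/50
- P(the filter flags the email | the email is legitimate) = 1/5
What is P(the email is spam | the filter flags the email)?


Using Bayes' theorem:
P(A|B) = P(B|A)·P(A) / P(B)

P(the filter flags the email) = 43/50 × 1/100 + 1/5 × 99/100
= 43/5000 + 99/500 = 1033/5000

P(the email is spam|the filter flags the email) = (43/5000) / (1033/5000) = 43/1033

P(the email is spam|the filter flags the email) = 43/1033 ≈ 4.16%


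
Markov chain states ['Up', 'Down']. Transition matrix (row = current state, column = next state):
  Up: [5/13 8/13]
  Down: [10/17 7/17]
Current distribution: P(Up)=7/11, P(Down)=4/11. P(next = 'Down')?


P(next=Down) = Σᵢ P(now=i)×P(i→Down)
= 7/11×8/13 + 4/11×7/17
= 56/143 + 28/187 = 1316/2431

P = 1316/2431 ≈ 0.5413


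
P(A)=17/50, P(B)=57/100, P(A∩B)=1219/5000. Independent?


P(A)×P(B) = 969/5000
P(A∩B) = 1219/5000
Not equal → NOT independent

No, not independent


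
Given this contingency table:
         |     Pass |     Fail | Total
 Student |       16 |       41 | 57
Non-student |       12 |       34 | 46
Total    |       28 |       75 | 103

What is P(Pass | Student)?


P(Pass | Student) = 16/(16+41) = 16/57

P(Pass|Student) = 16/57 ≈ 28.07%


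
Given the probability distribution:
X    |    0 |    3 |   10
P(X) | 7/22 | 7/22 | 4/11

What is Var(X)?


E[X] = 101/22
E[X²] = 863/22
Var(X) = E[X²] - (E[X])² = 863/22 - 10201/484 = 8785/484

Var(X) = 8785/484 ≈ 18.1508


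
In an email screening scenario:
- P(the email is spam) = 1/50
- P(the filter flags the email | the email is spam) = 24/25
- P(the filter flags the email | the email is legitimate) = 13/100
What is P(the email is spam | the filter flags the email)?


Using Bayes' theorem:
P(A|B) = P(B|A)·P(A) / P(B)

P(the filter flags the email) = 24/25 × 1/50 + 13/100 × 49/50
= 12/625 + 637/5000 = 733/5000

P(the email is spam|the filter flags the email) = (12/625) / (733/5000) = 96/733

P(the email is spam|the filter flags the email) = 96/733 ≈ 13.10%


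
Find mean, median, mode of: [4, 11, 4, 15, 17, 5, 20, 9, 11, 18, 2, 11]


Sorted: [2, 4, 4, 5, 9, 11, 11, 11, 15, 17, 18, 20]
Mean = 127/12
Median = 11
Freq: {4: 2, 11: 3, 15: 1, 17: 1, 5: 1, 20: 1, 9: 1, 18: 1, 2: 1}
Mode: [11]

Mean=127/12, Median=11, Mode=11


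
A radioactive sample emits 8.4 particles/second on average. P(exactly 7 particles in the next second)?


Poisson(λ=8.4): P(X=7) = e^(-λ)×λ^k/k!
= e^(-8.4) × 8.4^7 / 7!
≈ 0.0002248673242 × 2950903.46557 / 5040 ≈ 0.131659

P(X=7) ≈ 0.131659 ≈ 13.17%


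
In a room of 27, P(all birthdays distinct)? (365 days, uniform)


P(all different) = Π(365-i)/365 for i=0..26
= (365/365)×(364/365)×...×(339/365)
= 0.373141

P ≈ 0.3731 ≈ 37.31%


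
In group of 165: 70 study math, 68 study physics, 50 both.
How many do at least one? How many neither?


|A∪B| = 70+68-50 = 88
Neither = 165-88 = 77

At least one: 88; Neither: 77


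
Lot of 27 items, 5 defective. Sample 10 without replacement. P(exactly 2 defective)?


Hypergeometric: C(5,2)×C(22,8)/C(27,10)
= 10×319770/8436285 = 340/897

P(X=2) = 340/897 ≈ 37.90%


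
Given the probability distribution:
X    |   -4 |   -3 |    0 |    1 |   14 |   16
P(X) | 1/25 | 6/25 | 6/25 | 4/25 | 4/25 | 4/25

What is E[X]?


E[X] = Σ x·P(X=x)
= (-4)×(1/25) + (-3)×(6/25) + (0)×(6/25) + (1)×(4/25) + (14)×(4/25) + (16)×(4/25)
= 102/25

E[X] = 102/25


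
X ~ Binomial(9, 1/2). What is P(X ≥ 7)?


P(X ≥ 7) = Σ P(X=i) for i=7..9
P(X=7) = 9/128
P(X=8) = 9/512
P(X=9) = 1/512
Sum = 23/256

P(X ≥ 7) = 23/256 ≈ 8.98%


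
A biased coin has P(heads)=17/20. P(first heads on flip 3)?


Geometric: P(X=3) = (1-p)^(k-1)×p = (3/20)^2×17/20 = 153/8000

P(X=3) = 153/8000 ≈ 1.91%


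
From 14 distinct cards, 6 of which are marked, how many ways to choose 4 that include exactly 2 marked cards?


Choose 2 of the 6 marked cards and 2 of the other 8 cards:
C(6,2)×C(8,2) = 15×28 = 420

420


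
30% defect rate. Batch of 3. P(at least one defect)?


P(all good) = (7/10)^3 = 343/1000
P(≥1 defect) = 657/1000

P = 657/1000 ≈ 65.70%


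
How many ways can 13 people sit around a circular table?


Circular arrangements of 13 distinct objects: fix one position to break rotational symmetry.
(n-1)! = 12! = 479001600

479001600


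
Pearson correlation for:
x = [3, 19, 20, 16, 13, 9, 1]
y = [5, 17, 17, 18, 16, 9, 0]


n=7, Σx=81, Σy=82, Σxy=1255, Σx²=1277, Σy²=1264
r = (7×1255 - 81×82)/√((7×1277 - 81²)(7×1264 - 82²))
= 2143/√(2378×2124) = 2143/√5050872 ≈ 2143/2247.4145 ≈ 0.9535

r ≈ 0.9535


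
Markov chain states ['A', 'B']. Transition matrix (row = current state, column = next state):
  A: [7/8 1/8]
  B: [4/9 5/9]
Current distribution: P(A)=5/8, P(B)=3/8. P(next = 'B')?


P(next=B) = Σᵢ P(now=i)×P(i→B)
= 5/8×1/8 + 3/8×5/9
= 5/64 + 5/24 = 55/192

P = 55/192 ≈ 0.2865


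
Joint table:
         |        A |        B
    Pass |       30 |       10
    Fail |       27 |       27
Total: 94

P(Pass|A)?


P(Pass|A) = 30/(30+27) = 30/57 = 10/19

P = 10/19 ≈ 52.63%


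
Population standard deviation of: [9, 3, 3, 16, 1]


Mean = 32/5
  (9-32/5)²=169/25
  (3-32/5)²=289/25
  (3-32/5)²=289/25
  (16-32/5)²=2304/25
  (1-32/5)²=729/25
Σ(x-μ)² = 756/5
σ² = (756/5)/5 = 756/25

σ = √(756/25) ≈ 5.4991


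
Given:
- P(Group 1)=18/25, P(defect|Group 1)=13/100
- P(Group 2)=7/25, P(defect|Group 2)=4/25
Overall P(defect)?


P(B) = Σ P(B|Aᵢ)×P(Aᵢ)
  13/100×18/25 = 117/1250
  4/25×7/25 = 28/625
Sum = 173/1250

P(defect) = 173/1250 ≈ 13.84%


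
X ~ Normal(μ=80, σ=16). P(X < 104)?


z = (104-80)/16 = 1.5
P(Z < 1.5) = 0.9332

P(X < 104) ≈ 0.9332


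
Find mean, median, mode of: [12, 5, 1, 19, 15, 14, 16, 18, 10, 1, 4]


Sorted: [1, 1, 4, 5, 10, 12, 14, 15, 16, 18, 19]
Mean = 115/11
Median = 12
Freq: {12: 1, 5: 1, 1: 2, 19: 1, 15: 1, 14: 1, 16: 1, 18: 1, 10: 1, 4: 1}
Mode: [1]

Mean=115/11, Median=12, Mode=1


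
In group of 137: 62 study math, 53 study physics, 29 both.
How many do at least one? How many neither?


|A∪B| = 62+53-29 = 86
Neither = 137-86 = 51

At least one: 86; Neither: 51


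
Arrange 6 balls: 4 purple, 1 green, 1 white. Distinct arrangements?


6!/(4!×1!×1!) = 30

30


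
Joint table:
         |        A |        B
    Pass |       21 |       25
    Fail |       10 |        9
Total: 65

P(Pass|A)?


P(Pass|A) = 21/(21+10) = 21/31

P = 21/31 ≈ 67.74%


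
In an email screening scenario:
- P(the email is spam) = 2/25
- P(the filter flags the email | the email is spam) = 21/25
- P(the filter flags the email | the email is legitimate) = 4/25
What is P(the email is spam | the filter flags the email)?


Using Bayes' theorem:
P(A|B) = P(B|A)·P(A) / P(B)

P(the filter flags the email) = 21/25 × 2/25 + 4/25 × 23/25
= 42/625 + 92/625 = 134/625

P(the email is spam|the filter flags the email) = (42/625) / (134/625) = 21/67

P(the email is spam|the filter flags the email) = 21/67 ≈ 31.34%


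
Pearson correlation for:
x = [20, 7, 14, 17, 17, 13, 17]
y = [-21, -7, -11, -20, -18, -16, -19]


n=7, Σx=105, Σy=-112, Σxy=-1800, Σx²=1681, Σy²=1952
r = (7×(-1800) - 105×(-112))/√((7×1681 - 105²)(7×1952 - (-112)²))
= -840/√(742×1120) = -840/√831040 ≈ -840/911.6140 ≈ -0.9214

r ≈ -0.9214


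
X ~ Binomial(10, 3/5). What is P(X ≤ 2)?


P(X ≤ 2) = Σ P(X=i) for i=0..2
P(X=0) = 1024/9765625
P(X=1) = 3072/1953125
P(X=2) = 20736/1953125
Sum = 120064/9765625

P(X ≤ 2) = 120064/9765625 ≈ 1.23%


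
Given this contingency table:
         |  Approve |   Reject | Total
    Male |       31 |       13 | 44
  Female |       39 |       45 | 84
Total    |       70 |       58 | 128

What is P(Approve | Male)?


P(Approve | Male) = 31/(31+13) = 31/44

P(Approve|Male) = 31/44 ≈ 70.45%


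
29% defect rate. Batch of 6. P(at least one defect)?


P(all good) = (71/100)^6 = 128100283921/1000000000000
P(≥1 defect) = 871899716079/1000000000000

P = 871899716079/1000000000000 ≈ 87.19%


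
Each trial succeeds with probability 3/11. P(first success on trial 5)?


Geometric: P(X=5) = (1-p)^(k-1)×p = (8/11)^4×3/11 = 12288/161051

P(X=5) = 12288/161051 ≈ 7.63%


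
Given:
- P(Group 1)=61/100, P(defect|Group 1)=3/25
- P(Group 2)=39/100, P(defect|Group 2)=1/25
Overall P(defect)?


P(B) = Σ P(B|Aᵢ)×P(Aᵢ)
  3/25×61/100 = 183/2500
  1/25×39/100 = 39/2500
Sum = 111/1250

P(defect) = 111/1250 ≈ 8.88%


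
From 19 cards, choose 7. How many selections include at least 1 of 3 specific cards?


Complement: C(19,7) - C(16,7) = 50388 - 11440 = 38948

38948


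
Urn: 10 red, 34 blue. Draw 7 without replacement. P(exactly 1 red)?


Hypergeometric: C(10,1)×C(34,6)/C(44,7)
= 10×1344904/38320568 = 152830/435461

P(X=1) = 152830/435461 ≈ 35.10%


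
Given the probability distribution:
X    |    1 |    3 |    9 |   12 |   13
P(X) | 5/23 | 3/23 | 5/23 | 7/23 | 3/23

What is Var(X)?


E[X] = 182/23
E[X²] = 1952/23
Var(X) = E[X²] - (E[X])² = 1952/23 - 33124/529 = 11772/529

Var(X) = 11772/529 ≈ 22.2533


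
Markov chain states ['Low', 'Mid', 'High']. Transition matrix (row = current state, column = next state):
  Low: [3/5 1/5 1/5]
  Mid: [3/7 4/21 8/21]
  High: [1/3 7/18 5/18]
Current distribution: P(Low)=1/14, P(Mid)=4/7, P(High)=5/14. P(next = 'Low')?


P(next=Low) = Σᵢ P(now=i)×P(i→Low)
= 1/14×3/5 + 4/7×3/7 + 5/14×1/3
= 3/70 + 12/49 + 5/42 = 299/735

P = 299/735 ≈ 0.4068


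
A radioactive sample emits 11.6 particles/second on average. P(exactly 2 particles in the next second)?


Poisson(λ=11.6): P(X=2) = e^(-λ)×λ^k/k!
= e^(-11.6) × 11.6^2 / 2!
≈ 9.166087736e-06 × 134.56 / 2 ≈ 0.000617

P(X=2) ≈ 0.000617 ≈ 0.06%


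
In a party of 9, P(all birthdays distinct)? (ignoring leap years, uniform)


P(all different) = Π(365-i)/365 for i=0..8
= (365/365)×(364/365)×...×(357/365)
= 0.905376

P ≈ 0.9054 ≈ 90.54%


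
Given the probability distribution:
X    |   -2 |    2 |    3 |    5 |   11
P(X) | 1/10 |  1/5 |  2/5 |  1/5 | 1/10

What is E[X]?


E[X] = Σ x·P(X=x)
= (-2)×(1/10) + (2)×(1/5) + (3)×(2/5) + (5)×(1/5) + (11)×(1/10)
= 7/2

E[X] = 7/2


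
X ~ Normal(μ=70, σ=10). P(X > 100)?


z = (100-70)/10 = 3.0
P(X > 100) = 1 - P(Z ≤ 3.0) = 1 - 0.9987 = 0.0013

P(X > 100) ≈ 0.0013


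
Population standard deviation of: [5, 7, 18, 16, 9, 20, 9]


Mean = 84/7 = 12
  (5-12)²=49
  (7-12)²=25
  (18-12)²=36
  (16-12)²=16
  (9-12)²=9
  (20-12)²=64
  (9-12)²=9
Σ(x-μ)² = 208
σ² = 208/7

σ = √(208/7) ≈ 5.4511


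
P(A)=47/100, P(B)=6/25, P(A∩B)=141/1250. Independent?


P(A)×P(B) = 141/1250
P(A∩B) = 141/1250
Equal ✓ → Independent

Yes, independent


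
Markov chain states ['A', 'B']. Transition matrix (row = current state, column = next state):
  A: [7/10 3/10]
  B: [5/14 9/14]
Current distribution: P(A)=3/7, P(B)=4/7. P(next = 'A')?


P(next=A) = Σᵢ P(now=i)×P(i→A)
= 3/7×7/10 + 4/7×5/14
= 3/10 + 10/49 = 247/490

P = 247/490 ≈ 0.5041


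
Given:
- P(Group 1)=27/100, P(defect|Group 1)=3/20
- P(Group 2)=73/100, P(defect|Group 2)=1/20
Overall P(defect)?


P(B) = Σ P(B|Aᵢ)×P(Aᵢ)
  3/20×27/100 = 81/2000
  1/20×73/100 = 73/2000
Sum = 77/1000

P(defect) = 77/1000 ≈ 7.70%


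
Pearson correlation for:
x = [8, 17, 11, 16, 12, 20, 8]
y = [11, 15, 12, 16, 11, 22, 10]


n=7, Σx=92, Σy=97, Σxy=1383, Σx²=1338, Σy²=1451
r = (7×1383 - 92×97)/√((7×1338 - 92²)(7×1451 - 97²))
= 757/√(902×748) = 757/√674696 ≈ 757/821.3988 ≈ 0.9216

r ≈ 0.9216


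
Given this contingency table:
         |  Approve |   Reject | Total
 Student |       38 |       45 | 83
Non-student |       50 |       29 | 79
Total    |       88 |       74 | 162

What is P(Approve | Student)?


P(Approve | Student) = 38/(38+45) = 38/83

P(Approve|Student) = 38/83 ≈ 45.78%


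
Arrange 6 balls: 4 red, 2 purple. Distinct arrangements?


6!/(4!×2!) = 15

15


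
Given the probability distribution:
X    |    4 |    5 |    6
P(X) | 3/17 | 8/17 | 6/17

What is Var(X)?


E[X] = 88/17
E[X²] = 464/17
Var(X) = E[X²] - (E[X])² = 464/17 - 7744/289 = 144/289

Var(X) = 144/289 ≈ 0.4983


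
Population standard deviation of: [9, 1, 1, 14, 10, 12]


Mean = 47/6
  (9-47/6)²=49/36
  (1-47/6)²=1681/36
  (1-47/6)²=1681/36
  (14-47/6)²=1369/36
  (10-47/6)²=169/36
  (12-47/6)²=625/36
Σ(x-μ)² = 929/6
σ² = (929/6)/6 = 929/36

σ = √(929/36) ≈ 5.0799


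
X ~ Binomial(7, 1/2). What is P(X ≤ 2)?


P(X ≤ 2) = Σ P(X=i) for i=0..2
P(X=0) = 1/128
P(X=1) = 7/128
P(X=2) = 21/128
Sum = 29/128

P(X ≤ 2) = 29/128 ≈ 22.66%


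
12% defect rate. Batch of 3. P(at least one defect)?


P(all good) = (22/25)^3 = 10648/15625
P(≥1 defect) = 4977/15625

P = 4977/15625 ≈ 31.85%


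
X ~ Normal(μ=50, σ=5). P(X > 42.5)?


z = (42.5-50)/5 = -1.5
P(X > 42.5) = 1 - P(Z ≤ -1.5) = 1 - 0.0668 = 0.9332

P(X > 42.5) ≈ 0.9332


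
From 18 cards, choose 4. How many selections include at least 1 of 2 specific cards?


Complement: C(18,4) - C(16,4) = 3060 - 1820 = 1240

1240


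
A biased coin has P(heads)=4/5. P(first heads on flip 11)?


Geometric: P(X=11) = (1-p)^(k-1)×p = (1/5)^10×4/5 = 4/48828125

P(X=11) = 4/48828125 ≈ 0.00%


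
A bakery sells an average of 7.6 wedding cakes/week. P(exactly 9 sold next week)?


Poisson(λ=7.6): P(X=9) = e^(-λ)×λ^k/k!
= e^(-7.6) × 7.6^9 / 9!
≈ 0.0005004514334 × 84590643.8466 / 362880 ≈ 0.116660

P(X=9) ≈ 0.116660 ≈ 11.67%


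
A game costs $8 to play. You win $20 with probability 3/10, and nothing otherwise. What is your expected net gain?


E[gain] = (20-8)×3/10 + (-8)×7/10
= 18/5 - 28/5 = -2

Expected net gain = $-2 ≈ $-2.00


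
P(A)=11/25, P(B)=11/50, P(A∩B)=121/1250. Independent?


P(A)×P(B) = 121/1250
P(A∩B) = 121/1250
Equal ✓ → Independent

Yes, independent


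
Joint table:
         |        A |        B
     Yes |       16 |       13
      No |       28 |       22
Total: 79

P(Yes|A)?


P(Yes|A) = 16/(16+28) = 16/44 = 4/11

P = 4/11 ≈ 36.36%


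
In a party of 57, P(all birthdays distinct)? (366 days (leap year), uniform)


P(all different) = Π(366-i)/366 for i=0..56
= (366/366)×(365/366)×...×(310/366)
= 0.010010

P ≈ 0.0100 ≈ 1.00%


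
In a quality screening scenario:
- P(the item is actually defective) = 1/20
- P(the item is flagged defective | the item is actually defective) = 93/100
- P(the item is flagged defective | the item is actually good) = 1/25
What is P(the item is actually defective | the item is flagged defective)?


Using Bayes' theorem:
P(A|B) = P(B|A)·P(A) / P(B)

P(the item is flagged defective) = 93/100 × 1/20 + 1/25 × 19/20
= 93/2000 + 19/500 = 169/2000

P(the item is actually defective|the item is flagged defective) = (93/2000) / (169/2000) = 93/169

P(the item is actually defective|the item is flagged defective) = 93/169 ≈ 55.03%


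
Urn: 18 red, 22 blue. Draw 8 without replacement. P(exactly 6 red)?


Hypergeometric: C(18,6)×C(22,2)/C(40,8)
= 18564×231/76904685 = 196/3515

P(X=6) = 196/3515 ≈ 5.58%


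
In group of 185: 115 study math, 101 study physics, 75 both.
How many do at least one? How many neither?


|A∪B| = 115+101-75 = 141
Neither = 185-141 = 44

At least one: 141; Neither: 44


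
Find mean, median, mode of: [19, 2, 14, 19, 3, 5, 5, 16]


Sorted: [2, 3, 5, 5, 14, 16, 19, 19]
Mean = 83/8
Median = 19/2
Freq: {19: 2, 2: 1, 14: 1, 3: 1, 5: 2, 16: 1}
Mode: [5, 19]

Mean=83/8, Median=19/2, Mode=[5, 19]


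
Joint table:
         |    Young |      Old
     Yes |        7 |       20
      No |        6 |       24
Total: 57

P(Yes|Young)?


P(Yes|Young) = 7/(7+6) = 7/13

P = 7/13 ≈ 53.85%


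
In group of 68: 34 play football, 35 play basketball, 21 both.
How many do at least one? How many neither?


|A∪B| = 34+35-21 = 48
Neither = 68-48 = 20

At least one: 48; Neither: 20


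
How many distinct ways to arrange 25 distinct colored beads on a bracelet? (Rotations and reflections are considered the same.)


Free circular arrangements: rotations and reflections both identified.
(n-1)!/2 = 24!/2 = 620448401733239439360000/2 = 310224200866619719680000

310224200866619719680000


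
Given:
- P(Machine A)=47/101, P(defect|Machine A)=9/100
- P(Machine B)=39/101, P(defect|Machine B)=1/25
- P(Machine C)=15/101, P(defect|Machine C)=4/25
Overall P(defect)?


P(B) = Σ P(B|Aᵢ)×P(Aᵢ)
  9/100×47/101 = 423/10100
  1/25×39/101 = 39/2525
  4/25×15/101 = 12/505
Sum = 819/10100

P(defect) = 819/10100 ≈ 8.11%


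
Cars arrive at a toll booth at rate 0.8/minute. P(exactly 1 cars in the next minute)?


Poisson(λ=0.8): P(X=1) = e^(-λ)×λ^k/k!
= e^(-0.8) × 0.8^1 / 1!
≈ 0.4493289641 × 0.8 / 1 ≈ 0.359463

P(X=1) ≈ 0.359463 ≈ 35.95%


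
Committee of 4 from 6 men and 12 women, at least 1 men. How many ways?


Count by #men:
  1M,3W: C(6,1)×C(12,3)=1320
  2M,2W: C(6,2)×C(12,2)=990
  3M,1W: C(6,3)×C(12,1)=240
  4M,0W: C(6,4)×C(12,0)=15
Total = 2565

2565


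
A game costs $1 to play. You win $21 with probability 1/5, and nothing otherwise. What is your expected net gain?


E[gain] = (21-1)×1/5 + (-1)×4/5
= 4 - 4/5 = 16/5

Expected net gain = $16/5 ≈ $3.20


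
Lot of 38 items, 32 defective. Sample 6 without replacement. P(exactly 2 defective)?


Hypergeometric: C(32,2)×C(6,4)/C(38,6)
= 496×15/2760681 = 2480/920227

P(X=2) = 2480/920227 ≈ 0.27%
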